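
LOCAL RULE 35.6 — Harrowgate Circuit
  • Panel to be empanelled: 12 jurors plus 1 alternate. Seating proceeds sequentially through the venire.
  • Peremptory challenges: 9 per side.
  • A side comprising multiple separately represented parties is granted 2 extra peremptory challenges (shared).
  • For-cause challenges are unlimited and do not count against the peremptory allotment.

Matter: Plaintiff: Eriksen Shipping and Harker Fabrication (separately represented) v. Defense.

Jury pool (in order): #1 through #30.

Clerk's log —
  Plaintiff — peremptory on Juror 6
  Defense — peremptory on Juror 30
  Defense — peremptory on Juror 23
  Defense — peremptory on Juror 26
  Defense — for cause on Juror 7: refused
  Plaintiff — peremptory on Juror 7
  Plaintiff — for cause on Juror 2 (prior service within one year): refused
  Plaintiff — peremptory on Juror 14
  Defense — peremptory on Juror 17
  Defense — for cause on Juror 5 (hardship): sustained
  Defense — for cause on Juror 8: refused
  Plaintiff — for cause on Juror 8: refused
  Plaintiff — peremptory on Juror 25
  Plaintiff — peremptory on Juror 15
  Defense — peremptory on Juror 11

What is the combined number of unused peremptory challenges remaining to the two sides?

Plaintiff allotment: 9 base + 2 multi-party = 11. Defense allotment: 9.
Plaintiff peremptories used: #6, #7, #14, #25, #15 — 5 (for-cause on #2, #8 don't count).
Defense peremptories used: #30, #23, #26, #17, #11 — 5 (for-cause on #7, #5, #8 don't count).
Remaining: (11 − 5) + (9 − 5) = 10.

10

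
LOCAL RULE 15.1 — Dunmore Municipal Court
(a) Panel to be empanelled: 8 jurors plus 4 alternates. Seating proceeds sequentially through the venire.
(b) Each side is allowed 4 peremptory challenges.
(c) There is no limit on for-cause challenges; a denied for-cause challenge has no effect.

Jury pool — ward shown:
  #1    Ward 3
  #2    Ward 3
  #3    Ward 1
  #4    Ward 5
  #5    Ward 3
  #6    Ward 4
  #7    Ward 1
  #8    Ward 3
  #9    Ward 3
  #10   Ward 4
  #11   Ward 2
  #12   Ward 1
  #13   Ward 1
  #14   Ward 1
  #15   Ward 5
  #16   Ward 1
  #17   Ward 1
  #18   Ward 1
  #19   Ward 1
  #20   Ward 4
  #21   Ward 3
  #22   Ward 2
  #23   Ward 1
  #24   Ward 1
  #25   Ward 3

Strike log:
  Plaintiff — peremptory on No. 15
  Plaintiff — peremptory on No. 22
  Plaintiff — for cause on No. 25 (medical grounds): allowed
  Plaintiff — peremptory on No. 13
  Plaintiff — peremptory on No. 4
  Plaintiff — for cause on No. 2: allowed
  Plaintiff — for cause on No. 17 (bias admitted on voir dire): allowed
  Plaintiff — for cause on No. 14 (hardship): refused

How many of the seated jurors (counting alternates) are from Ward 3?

Removed: #2, #4, #13, #15, #17, #22, #25.
Seated (12 incl. alternates): #1, #3, #5, #6, #7, #8, #9, #10, #11, #12, #14, #16.
Of those, in Ward 3: #1, #5, #8, #9 → 4.

4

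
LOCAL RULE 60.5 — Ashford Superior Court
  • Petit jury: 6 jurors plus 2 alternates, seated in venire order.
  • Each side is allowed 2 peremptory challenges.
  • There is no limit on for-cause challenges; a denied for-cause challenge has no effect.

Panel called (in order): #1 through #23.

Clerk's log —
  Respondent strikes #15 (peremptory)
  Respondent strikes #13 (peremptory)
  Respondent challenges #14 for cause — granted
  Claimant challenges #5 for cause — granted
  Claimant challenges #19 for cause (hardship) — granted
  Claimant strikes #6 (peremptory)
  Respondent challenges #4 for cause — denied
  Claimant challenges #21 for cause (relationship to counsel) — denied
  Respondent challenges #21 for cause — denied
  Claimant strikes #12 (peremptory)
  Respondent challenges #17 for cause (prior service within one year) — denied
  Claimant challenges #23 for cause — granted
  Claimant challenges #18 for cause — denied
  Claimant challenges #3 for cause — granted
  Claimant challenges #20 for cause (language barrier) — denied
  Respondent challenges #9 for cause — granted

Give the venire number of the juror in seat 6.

10

Removed: #3, #5, #6, #9, #12, #13, #14, #15, #19, #23. (#4, #17, #18, #20, #21 stay — for-cause denied.)
Filling seats in venire order through position 6: #1, #2, #4, #7, #8, #10.
So seat 6 is #10.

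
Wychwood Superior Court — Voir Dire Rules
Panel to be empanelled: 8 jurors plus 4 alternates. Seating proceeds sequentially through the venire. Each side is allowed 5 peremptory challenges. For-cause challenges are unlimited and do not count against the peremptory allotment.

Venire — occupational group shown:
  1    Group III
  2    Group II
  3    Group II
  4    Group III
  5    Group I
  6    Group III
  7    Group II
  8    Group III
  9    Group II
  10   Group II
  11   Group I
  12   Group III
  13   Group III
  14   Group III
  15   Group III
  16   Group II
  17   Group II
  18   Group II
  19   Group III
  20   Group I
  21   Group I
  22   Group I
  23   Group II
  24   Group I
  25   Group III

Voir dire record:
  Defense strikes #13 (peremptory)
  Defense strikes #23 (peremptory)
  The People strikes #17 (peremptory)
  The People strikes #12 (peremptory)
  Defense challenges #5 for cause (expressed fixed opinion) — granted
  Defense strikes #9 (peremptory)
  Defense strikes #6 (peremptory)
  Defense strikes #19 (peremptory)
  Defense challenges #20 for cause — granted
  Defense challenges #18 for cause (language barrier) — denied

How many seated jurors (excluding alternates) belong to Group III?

3

Removed: #5, #6, #9, #12, #13, #17, #19, #20, #23.
Seated jurors 1–8: #1, #2, #3, #4, #7, #8, #10, #11 (alternates #14, #15, #16, #18 not counted).
Of those, in Group III: #1, #4, #8 → 3.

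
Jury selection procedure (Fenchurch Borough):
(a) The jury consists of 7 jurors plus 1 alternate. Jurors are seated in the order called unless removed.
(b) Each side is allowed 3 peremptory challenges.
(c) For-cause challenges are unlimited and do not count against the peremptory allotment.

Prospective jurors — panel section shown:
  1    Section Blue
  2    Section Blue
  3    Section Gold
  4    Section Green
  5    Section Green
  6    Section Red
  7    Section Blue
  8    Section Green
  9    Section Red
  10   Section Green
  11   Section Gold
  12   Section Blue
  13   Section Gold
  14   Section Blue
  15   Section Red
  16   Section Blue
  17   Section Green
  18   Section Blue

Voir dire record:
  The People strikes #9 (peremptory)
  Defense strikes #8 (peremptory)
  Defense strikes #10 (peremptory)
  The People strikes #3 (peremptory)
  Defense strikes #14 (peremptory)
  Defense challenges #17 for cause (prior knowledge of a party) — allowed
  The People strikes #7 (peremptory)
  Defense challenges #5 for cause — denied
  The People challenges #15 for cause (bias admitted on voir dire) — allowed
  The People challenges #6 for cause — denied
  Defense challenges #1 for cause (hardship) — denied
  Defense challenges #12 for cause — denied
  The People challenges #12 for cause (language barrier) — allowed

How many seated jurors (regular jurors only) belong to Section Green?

2

Removed: #3, #7, #8, #9, #10, #12, #14, #15, #17.
Seated jurors 1–7: #1, #2, #4, #5, #6, #11, #13 (alternates #16 not counted).
Of those, in Section Green: #4, #5 → 2.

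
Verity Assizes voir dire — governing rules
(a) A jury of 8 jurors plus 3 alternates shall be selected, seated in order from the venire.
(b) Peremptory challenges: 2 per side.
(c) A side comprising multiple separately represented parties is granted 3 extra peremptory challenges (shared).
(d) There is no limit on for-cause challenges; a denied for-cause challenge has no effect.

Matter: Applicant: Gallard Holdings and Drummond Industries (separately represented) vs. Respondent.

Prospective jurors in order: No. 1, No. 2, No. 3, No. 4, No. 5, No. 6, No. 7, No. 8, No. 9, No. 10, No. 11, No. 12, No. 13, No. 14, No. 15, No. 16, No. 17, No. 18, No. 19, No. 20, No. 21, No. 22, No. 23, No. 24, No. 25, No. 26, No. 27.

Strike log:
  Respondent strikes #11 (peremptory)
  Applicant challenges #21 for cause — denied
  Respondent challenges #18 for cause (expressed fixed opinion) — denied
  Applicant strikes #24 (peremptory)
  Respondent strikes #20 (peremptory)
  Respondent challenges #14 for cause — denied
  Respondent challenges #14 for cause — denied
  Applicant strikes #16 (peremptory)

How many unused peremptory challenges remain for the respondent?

0

Respondent allotment: 2.
Respondent peremptories used: #11, #20 — 2 (for-cause on #18, #14, #14 don't count).
Remaining: 2 − 2 = 0.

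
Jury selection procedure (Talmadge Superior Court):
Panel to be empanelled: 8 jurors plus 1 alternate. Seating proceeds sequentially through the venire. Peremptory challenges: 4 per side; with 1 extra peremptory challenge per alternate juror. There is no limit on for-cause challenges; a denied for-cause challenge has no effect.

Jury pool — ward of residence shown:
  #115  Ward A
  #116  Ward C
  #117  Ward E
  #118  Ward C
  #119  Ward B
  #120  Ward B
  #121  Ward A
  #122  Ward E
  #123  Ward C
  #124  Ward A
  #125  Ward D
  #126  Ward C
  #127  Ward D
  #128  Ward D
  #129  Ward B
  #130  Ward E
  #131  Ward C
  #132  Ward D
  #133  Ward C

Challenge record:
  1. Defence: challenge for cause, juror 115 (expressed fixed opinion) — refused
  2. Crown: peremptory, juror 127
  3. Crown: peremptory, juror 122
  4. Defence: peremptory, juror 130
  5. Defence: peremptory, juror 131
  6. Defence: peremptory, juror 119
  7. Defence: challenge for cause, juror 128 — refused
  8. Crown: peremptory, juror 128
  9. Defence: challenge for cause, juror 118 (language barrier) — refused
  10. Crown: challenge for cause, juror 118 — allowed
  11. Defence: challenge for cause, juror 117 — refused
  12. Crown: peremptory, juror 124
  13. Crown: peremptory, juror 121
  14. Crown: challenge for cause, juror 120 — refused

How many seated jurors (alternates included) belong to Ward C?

Removed: #118, #119, #121, #122, #124, #127, #128, #130, #131.
Seated (9 incl. alternates): #115, #116, #117, #120, #123, #125, #126, #129, #132.
Of those, in Ward C: #116, #123, #126 → 3.

3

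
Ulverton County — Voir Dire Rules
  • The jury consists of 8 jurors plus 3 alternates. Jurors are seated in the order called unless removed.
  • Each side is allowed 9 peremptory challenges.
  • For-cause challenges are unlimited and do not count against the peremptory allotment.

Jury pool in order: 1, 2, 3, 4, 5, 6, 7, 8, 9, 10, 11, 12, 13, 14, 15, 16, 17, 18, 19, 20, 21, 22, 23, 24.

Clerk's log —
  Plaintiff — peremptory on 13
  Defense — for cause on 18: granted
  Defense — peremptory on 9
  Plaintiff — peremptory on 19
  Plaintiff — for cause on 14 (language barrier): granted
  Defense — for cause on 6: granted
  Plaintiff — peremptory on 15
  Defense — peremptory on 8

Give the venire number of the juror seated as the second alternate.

Removed: #6, #8, #9, #13, #14, #15, #18, #19.
Seating in order: seats 1–8 → #1, #2, #3, #4, #5, #7, #10, #11; alternates → #12, #16, #17.
So alternate 2 is #16.

16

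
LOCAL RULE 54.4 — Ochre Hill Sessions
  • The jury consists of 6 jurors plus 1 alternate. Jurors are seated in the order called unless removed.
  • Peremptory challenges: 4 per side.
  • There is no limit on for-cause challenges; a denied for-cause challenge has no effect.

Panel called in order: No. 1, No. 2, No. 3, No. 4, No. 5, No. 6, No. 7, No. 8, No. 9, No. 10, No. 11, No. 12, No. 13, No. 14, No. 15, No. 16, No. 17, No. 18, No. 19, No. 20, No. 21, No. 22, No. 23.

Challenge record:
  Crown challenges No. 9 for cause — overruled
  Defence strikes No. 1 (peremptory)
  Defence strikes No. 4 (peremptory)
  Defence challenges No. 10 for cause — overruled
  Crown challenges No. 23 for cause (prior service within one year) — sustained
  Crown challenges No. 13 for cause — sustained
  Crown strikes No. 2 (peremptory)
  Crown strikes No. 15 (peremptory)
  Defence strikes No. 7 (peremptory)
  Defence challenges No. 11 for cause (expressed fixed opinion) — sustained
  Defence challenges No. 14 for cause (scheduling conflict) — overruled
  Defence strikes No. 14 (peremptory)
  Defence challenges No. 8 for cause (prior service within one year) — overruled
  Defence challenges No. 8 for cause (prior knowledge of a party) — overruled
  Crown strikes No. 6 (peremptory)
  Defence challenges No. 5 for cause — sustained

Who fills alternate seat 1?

17

Removed: #1, #2, #4, #5, #6, #7, #11, #13, #14, #15, #23. (#8, #9, #10 stay — for-cause denied.)
Seating in order: seats 1–6 → #3, #8, #9, #10, #12, #16; alternates → #17.
So alternate 1 is #17.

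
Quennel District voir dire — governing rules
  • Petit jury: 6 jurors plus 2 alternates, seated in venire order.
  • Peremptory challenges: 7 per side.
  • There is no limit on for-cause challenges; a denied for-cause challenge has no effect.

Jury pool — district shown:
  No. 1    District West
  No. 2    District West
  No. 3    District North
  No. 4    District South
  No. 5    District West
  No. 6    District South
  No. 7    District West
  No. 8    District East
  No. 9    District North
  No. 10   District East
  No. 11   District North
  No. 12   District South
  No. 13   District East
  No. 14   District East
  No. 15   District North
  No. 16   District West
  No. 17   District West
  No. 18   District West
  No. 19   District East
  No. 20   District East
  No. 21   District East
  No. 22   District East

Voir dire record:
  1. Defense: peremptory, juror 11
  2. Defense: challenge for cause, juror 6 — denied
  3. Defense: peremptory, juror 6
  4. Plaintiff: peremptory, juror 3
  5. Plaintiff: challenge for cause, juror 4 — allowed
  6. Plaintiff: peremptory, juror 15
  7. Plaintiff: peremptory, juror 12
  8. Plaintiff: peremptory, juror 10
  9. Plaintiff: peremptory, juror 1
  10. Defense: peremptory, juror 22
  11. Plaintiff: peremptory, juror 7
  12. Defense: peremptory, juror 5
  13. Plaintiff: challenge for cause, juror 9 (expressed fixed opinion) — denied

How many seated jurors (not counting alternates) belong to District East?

3

Removed: #1, #3, #4, #5, #6, #7, #10, #11, #12, #15, #22.
Seated jurors 1–6: #2, #8, #9, #13, #14, #16 (alternates #17, #18 not counted).
Of those, in District East: #8, #13, #14 → 3.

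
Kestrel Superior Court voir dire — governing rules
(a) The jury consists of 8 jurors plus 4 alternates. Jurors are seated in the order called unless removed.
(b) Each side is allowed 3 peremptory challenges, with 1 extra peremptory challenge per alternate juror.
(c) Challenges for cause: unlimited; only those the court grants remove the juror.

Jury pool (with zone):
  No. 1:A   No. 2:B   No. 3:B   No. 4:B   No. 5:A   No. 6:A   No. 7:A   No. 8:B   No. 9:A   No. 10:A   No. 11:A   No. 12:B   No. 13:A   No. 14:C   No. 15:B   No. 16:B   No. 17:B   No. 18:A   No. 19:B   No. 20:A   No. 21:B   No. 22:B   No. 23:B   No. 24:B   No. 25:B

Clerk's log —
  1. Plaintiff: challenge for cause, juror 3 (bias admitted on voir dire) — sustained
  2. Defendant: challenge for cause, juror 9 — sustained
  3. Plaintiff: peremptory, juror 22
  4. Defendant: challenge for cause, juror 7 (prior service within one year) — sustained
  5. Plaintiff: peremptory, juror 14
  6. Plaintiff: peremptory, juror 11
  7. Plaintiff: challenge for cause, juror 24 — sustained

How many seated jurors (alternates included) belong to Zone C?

0

Removed: #3, #7, #9, #11, #14, #22, #24.
Seated (12 incl. alternates): #1, #2, #4, #5, #6, #8, #10, #12, #13, #15, #16, #17.
None of those are in Zone C → 0.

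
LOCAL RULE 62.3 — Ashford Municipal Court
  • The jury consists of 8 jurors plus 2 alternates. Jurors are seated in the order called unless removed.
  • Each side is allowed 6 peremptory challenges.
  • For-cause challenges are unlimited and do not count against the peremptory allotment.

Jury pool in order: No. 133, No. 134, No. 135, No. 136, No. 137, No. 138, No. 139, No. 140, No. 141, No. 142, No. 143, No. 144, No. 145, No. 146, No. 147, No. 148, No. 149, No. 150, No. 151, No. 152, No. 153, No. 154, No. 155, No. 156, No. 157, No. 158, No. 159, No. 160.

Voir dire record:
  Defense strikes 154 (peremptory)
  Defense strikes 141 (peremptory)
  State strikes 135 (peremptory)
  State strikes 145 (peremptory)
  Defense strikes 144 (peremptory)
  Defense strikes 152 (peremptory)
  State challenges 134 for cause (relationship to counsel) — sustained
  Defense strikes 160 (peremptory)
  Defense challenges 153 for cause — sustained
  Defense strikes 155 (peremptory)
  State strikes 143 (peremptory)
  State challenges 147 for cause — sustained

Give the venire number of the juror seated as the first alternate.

Removed: #134, #135, #141, #143, #144, #145, #147, #152, #153, #154, #155, #160.
Seating in order: seats 1–8 → #133, #136, #137, #138, #139, #140, #142, #146; alternates → #148, #149.
So alternate 1 is #148.

148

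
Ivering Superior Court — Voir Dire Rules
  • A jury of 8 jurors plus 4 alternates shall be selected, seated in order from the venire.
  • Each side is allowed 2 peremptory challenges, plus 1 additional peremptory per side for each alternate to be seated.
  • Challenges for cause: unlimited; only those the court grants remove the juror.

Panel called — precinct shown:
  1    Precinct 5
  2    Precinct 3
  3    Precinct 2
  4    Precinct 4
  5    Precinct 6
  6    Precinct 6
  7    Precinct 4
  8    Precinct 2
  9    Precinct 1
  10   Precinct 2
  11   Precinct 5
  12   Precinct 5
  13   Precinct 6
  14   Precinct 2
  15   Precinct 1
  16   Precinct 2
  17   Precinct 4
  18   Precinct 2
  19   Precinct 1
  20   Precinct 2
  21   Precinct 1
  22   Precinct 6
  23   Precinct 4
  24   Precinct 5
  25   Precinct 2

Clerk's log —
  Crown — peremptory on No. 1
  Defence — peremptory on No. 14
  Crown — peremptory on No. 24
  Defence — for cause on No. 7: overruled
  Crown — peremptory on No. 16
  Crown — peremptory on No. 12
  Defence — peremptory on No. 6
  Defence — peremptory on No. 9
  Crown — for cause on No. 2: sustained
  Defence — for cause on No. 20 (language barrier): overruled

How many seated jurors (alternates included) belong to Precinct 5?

1

Removed: #1, #2, #6, #9, #12, #14, #16, #24.
Seated (12 incl. alternates): #3, #4, #5, #7, #8, #10, #11, #13, #15, #17, #18, #19.
Of those, in Precinct 5: #11 → 1.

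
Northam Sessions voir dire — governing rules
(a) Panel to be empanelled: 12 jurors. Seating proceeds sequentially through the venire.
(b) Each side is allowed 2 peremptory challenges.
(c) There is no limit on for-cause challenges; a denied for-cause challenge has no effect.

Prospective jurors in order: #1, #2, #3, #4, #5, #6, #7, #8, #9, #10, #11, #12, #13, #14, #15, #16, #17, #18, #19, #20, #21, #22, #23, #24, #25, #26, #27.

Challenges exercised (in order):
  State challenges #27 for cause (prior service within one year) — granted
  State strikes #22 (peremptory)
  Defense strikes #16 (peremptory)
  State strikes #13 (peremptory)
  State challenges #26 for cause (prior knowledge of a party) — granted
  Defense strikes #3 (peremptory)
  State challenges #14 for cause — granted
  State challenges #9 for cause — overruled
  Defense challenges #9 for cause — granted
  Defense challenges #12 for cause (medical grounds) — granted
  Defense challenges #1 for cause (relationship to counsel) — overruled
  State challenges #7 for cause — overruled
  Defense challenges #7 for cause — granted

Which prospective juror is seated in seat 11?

Removed: #3, #7, #9, #12, #13, #14, #16, #22, #26, #27. (#1 stays — for-cause denied.)
Seating in order: seats 1–12 → #1, #2, #4, #5, #6, #8, #10, #11, #15, #17, #18, #19.
So seat 11 is #18.

18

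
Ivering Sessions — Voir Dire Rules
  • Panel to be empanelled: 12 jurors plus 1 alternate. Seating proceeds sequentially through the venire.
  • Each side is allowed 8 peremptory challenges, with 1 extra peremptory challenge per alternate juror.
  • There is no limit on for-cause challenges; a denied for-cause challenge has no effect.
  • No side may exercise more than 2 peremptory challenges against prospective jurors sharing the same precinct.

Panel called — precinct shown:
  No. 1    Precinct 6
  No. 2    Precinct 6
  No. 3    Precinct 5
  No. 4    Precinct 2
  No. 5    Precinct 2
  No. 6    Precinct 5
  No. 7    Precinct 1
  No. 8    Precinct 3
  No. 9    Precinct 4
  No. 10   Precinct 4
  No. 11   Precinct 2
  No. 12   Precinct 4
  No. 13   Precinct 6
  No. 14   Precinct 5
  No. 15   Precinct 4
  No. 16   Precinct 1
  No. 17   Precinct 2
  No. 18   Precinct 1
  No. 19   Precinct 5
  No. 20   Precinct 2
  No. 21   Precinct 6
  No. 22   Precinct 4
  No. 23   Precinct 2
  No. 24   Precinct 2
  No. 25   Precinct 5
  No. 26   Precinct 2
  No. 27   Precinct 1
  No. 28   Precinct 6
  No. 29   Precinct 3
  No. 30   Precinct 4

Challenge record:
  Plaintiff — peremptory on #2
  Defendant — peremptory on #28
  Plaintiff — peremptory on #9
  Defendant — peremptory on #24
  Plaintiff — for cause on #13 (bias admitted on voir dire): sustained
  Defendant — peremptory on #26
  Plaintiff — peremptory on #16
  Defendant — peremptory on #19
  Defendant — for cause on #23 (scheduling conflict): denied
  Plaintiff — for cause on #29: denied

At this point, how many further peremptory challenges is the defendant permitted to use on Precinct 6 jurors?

Defendant peremptories so far: #28, #24, #26, #19 — 4 of 9 used, 5 left overall.
Against Precinct 6: #28 — 1 used; per-precinct cap 2 leaves 1.
Binding limit: min(5, 1) = 1.

1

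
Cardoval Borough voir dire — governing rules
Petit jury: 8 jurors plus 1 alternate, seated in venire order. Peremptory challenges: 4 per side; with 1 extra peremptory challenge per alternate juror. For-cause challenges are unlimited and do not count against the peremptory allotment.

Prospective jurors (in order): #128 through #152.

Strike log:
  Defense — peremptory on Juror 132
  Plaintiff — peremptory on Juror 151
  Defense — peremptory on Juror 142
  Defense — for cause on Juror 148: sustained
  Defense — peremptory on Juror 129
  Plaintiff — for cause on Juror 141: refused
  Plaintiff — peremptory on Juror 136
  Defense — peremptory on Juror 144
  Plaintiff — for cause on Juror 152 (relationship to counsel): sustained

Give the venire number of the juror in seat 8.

Removed: #129, #132, #136, #142, #144, #148, #151, #152. (#141 stays — for-cause denied.)
Seating in order: seats 1–8 → #128, #130, #131, #133, #134, #135, #137, #138; alternates → #139.
So seat 8 is #138.

138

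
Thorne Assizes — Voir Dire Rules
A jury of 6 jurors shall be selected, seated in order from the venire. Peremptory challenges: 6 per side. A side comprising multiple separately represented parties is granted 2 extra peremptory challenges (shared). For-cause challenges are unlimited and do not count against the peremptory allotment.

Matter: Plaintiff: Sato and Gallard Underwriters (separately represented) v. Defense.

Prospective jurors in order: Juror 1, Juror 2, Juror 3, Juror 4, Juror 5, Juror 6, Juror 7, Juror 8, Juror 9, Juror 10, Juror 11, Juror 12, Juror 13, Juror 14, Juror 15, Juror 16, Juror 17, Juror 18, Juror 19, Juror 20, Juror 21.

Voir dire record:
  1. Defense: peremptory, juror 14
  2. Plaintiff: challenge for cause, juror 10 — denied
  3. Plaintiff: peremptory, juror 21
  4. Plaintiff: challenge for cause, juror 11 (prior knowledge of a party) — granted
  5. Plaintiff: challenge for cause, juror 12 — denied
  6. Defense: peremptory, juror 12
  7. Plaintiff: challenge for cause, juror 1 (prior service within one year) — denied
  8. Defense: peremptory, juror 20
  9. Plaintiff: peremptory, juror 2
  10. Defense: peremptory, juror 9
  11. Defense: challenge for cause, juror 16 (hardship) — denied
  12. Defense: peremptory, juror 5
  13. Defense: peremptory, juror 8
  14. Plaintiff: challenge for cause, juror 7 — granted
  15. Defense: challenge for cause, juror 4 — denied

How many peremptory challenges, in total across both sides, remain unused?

Plaintiff allotment: 6 base + 2 multi-party = 8. Defense allotment: 6.
Plaintiff peremptories used: #21, #2 — 2 (for-cause on #10, #11, #12, #1, #7 don't count).
Defense peremptories used: #14, #12, #20, #9, #5, #8 — 6 (for-cause on #16, #4 don't count).
Remaining: (8 − 2) + (6 − 6) = 6.

6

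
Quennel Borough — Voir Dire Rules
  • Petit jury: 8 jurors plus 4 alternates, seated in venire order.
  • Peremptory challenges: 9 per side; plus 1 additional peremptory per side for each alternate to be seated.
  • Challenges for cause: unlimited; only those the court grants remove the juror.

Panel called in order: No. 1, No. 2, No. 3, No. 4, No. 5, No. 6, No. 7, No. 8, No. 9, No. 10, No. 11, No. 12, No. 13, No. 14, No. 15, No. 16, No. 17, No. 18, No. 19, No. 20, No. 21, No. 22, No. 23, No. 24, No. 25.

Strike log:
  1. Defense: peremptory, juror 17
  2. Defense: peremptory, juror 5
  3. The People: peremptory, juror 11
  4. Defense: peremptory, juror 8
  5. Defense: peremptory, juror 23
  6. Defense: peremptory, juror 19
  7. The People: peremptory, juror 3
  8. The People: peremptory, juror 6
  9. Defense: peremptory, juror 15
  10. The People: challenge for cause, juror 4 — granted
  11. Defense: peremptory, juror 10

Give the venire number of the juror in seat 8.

Removed: #3, #4, #5, #6, #8, #10, #11, #15, #17, #19, #23.
Filling seats in venire order through position 8: #1, #2, #7, #9, #12, #13, #14, #16.
So seat 8 is #16.

16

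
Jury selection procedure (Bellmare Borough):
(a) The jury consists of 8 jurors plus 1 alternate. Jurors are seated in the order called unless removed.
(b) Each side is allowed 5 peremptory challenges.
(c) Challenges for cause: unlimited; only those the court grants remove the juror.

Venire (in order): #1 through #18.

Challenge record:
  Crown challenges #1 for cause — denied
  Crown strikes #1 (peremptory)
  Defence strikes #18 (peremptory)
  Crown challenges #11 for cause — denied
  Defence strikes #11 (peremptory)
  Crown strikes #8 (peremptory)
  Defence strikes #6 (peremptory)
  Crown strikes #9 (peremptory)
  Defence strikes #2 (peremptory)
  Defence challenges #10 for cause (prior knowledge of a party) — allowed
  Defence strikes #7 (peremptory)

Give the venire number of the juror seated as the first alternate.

17

Removed: #1, #2, #6, #7, #8, #9, #10, #11, #18.
Filling seats in venire order through position 9: #3, #4, #5, #12, #13, #14, #15, #16, #17.
So alternate 1 is #17.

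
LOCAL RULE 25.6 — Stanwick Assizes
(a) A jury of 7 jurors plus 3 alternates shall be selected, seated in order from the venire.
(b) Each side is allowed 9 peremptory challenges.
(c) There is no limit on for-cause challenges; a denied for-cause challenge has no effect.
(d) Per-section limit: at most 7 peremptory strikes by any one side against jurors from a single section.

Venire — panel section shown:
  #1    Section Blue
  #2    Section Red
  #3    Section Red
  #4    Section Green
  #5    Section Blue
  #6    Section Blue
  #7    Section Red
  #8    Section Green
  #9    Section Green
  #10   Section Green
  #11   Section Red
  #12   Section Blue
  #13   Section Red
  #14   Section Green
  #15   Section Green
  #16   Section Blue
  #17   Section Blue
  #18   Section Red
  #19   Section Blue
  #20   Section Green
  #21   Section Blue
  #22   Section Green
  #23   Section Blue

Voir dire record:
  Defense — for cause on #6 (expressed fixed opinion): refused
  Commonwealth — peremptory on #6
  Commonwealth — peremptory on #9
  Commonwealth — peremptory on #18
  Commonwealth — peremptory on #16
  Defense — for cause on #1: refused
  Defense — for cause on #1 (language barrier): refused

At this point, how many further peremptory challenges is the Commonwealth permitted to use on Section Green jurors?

5

Commonwealth peremptories so far: #6, #9, #18, #16 — 4 of 9 used, 5 left overall.
Against Section Green: #9 — 1 used; per-section cap 7 leaves 6.
Binding limit: min(5, 6) = 5.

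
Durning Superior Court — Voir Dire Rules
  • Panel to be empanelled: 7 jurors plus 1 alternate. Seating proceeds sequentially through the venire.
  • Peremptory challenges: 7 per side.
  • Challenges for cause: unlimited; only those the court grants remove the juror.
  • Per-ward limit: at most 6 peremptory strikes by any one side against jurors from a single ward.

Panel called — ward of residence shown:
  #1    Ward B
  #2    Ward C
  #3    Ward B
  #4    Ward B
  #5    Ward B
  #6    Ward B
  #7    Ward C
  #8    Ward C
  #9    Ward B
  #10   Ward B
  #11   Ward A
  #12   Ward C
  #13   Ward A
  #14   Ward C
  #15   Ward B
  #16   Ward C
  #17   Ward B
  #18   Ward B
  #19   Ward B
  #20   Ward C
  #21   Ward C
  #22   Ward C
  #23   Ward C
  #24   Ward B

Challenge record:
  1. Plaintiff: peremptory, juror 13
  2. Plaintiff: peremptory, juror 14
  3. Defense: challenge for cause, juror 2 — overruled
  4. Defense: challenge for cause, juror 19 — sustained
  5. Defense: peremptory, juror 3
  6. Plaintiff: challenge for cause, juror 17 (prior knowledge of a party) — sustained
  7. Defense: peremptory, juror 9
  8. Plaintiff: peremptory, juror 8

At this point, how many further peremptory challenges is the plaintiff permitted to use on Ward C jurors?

4

Plaintiff peremptories so far: #13, #14, #8 — 3 of 7 used, 4 left overall.
Against Ward C: #14, #8 — 2 used; per-ward cap 6 leaves 4.
Binding limit: min(4, 4) = 4.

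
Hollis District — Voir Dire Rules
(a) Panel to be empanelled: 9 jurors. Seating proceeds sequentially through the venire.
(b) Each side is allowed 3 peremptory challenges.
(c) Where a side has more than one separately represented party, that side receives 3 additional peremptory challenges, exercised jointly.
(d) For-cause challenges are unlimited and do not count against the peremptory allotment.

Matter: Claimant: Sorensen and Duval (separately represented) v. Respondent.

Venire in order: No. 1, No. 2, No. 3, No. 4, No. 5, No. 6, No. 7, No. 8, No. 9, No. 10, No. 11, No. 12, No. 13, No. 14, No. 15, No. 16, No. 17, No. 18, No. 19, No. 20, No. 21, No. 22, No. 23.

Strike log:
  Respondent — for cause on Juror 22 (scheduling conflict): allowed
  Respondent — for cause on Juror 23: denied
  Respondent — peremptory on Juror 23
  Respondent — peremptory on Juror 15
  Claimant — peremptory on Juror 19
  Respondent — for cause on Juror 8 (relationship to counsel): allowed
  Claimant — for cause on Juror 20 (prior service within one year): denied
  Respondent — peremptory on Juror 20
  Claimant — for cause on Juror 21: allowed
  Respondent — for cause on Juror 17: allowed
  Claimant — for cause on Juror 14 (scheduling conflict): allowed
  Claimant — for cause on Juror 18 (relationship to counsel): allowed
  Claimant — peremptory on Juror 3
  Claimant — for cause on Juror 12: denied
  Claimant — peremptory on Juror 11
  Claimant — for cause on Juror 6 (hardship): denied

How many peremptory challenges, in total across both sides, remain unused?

3

Claimant allotment: 3 base + 3 multi-party = 6. Respondent allotment: 3.
Claimant peremptories used: #19, #3, #11 — 3 (for-cause on #20, #21, #14, #18, #12, #6 don't count).
Respondent peremptories used: #23, #15, #20 — 3 (for-cause on #22, #23, #8, #17 don't count).
Remaining: (6 − 3) + (3 − 3) = 3.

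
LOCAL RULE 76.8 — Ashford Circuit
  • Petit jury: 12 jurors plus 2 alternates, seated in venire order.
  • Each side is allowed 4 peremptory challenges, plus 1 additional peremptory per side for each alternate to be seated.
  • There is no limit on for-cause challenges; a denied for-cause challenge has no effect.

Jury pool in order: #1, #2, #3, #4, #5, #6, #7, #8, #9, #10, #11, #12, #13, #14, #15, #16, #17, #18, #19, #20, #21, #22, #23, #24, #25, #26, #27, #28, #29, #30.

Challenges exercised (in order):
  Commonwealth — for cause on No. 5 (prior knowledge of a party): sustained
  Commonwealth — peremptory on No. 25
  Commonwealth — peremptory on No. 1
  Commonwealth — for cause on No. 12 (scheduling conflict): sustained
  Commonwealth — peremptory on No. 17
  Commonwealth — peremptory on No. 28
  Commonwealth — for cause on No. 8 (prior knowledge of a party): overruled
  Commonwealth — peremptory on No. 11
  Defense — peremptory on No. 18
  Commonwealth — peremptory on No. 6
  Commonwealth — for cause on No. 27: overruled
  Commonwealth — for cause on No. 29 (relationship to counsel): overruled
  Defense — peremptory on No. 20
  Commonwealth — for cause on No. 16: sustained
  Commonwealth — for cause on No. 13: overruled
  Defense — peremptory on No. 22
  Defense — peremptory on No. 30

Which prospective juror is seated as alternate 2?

Removed: #1, #5, #6, #11, #12, #16, #17, #18, #20, #22, #25, #28, #30. (#8, #13, #27, #29 stay — for-cause denied.)
Seating in order: seats 1–12 → #2, #3, #4, #7, #8, #9, #10, #13, #14, #15, #19, #21; alternates → #23, #24.
So alternate 2 is #24.

24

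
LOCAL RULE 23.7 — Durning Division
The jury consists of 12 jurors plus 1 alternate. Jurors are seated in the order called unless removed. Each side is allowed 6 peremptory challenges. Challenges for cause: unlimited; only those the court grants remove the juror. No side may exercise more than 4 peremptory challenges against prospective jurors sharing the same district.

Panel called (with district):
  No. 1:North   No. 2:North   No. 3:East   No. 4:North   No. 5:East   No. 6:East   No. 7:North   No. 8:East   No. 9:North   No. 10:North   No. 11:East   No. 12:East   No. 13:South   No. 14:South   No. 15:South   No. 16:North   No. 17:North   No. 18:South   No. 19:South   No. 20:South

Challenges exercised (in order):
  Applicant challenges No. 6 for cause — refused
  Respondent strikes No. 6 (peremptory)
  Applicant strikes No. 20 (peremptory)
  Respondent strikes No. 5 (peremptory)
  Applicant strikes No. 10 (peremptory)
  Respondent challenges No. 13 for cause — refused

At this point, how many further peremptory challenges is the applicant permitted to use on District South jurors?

Applicant peremptories so far: #20, #10 — 2 of 6 used, 4 left overall.
Against District South: #20 — 1 used; per-district cap 4 leaves 3.
Binding limit: min(4, 3) = 3.

3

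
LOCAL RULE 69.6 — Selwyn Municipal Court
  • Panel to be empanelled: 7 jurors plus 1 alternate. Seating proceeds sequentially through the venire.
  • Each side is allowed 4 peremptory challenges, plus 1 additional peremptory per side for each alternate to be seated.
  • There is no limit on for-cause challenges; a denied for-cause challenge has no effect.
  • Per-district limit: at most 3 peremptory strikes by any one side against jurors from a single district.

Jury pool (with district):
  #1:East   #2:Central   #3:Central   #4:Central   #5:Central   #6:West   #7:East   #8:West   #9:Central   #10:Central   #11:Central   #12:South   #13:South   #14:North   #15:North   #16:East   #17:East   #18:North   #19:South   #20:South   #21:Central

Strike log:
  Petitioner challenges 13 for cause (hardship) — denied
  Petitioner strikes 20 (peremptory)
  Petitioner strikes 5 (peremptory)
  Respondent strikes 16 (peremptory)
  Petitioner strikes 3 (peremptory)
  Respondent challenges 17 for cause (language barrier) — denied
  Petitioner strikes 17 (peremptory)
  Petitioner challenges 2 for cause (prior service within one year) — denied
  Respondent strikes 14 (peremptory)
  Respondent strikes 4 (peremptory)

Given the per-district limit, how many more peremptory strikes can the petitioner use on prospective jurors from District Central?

1

Petitioner peremptories so far: #20, #5, #3, #17 — 4 of 5 used, 1 left overall.
Against District Central: #5, #3 — 2 used; per-district cap 3 leaves 1.
Binding limit: min(1, 1) = 1.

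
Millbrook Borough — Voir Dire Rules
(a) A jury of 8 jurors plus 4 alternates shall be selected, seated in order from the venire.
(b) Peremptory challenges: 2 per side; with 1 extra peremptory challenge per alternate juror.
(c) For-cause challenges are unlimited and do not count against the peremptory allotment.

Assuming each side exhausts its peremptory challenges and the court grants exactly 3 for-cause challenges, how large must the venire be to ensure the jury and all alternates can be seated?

27

Seats to fill: 8 + 4 alternates = 12.
Peremptories: 2 + 1×4 = 6 per side × 2 sides = 12.
For-cause removals: 3.
Minimum venire: 12 + 12 + 3 = 27.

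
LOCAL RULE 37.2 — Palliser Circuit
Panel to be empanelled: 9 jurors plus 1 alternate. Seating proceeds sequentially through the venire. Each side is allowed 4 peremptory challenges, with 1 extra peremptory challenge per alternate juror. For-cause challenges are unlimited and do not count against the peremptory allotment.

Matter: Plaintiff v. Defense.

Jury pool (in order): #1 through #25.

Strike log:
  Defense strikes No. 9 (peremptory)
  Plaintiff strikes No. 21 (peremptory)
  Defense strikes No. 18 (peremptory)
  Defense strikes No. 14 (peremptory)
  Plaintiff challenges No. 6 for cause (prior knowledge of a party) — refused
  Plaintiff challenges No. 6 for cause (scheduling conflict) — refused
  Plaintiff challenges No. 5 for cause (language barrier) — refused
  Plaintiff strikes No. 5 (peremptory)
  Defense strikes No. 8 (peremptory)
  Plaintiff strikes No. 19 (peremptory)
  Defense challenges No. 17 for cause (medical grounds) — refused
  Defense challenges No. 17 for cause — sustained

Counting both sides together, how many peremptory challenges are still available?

Plaintiff allotment: 4 base + 1 × 1 alternate = 5. Defense allotment: 4 base + 1 × 1 alternate = 5.
Plaintiff peremptories used: #21, #5, #19 — 3 (for-cause on #6, #6, #5 don't count).
Defense peremptories used: #9, #18, #14, #8 — 4 (for-cause on #17, #17 don't count).
Remaining: (5 − 3) + (5 − 4) = 3.

3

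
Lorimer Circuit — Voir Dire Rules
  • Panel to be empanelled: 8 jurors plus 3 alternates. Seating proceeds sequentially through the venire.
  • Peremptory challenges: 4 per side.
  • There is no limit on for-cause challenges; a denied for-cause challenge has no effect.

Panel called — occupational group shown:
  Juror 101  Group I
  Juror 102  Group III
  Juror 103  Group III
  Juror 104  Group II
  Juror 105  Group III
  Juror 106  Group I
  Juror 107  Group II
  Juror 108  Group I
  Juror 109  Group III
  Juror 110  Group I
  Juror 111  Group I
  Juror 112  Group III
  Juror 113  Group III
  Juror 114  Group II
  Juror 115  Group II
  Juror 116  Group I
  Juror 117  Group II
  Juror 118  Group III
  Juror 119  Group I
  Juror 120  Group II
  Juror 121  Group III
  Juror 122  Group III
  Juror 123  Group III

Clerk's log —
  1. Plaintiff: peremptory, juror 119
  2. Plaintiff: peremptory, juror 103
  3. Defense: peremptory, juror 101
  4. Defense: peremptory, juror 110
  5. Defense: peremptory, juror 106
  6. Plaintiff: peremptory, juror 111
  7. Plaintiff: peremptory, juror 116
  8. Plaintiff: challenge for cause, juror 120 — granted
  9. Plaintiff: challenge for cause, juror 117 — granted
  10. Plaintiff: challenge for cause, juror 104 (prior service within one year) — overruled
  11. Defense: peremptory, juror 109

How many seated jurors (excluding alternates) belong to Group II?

Removed: #101, #103, #106, #109, #110, #111, #116, #117, #119, #120.
Seated jurors 1–8: #102, #104, #105, #107, #108, #112, #113, #114 (alternates #115, #118, #121 not counted).
Of those, in Group II: #104, #107, #114 → 3.

3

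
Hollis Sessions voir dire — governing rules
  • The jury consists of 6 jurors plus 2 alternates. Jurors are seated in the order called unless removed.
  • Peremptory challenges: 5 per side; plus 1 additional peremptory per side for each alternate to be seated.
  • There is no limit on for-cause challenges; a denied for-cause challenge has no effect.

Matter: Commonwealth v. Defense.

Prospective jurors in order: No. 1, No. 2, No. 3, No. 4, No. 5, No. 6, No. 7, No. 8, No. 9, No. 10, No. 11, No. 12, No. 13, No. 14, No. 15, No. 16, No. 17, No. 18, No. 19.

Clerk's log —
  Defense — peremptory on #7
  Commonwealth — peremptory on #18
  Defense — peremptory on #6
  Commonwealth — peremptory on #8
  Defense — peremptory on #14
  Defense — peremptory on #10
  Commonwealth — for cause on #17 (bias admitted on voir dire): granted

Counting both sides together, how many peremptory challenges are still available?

Commonwealth allotment: 5 base + 1 × 2 alternates = 7. Defense allotment: 5 base + 1 × 2 alternates = 7.
Commonwealth peremptories used: #18, #8 — 2 (the for-cause on #17 doesn't count).
Defense peremptories used: #7, #6, #14, #10 — 4.
Remaining: (7 − 2) + (7 − 4) = 8.

8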